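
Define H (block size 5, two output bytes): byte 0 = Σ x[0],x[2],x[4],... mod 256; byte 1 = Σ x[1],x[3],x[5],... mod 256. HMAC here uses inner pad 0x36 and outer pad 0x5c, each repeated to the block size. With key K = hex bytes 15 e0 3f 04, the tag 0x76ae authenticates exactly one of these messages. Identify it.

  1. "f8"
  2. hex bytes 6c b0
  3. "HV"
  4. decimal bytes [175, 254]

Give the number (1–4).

Key hex bytes 15 e0 3f 04 is 4 bytes ≤ B = 5; zero-pad to 5 bytes: K' = 15 e0 3f 04 00.
K' ⊕ ipad = 23 d6 09 32 36; K' ⊕ opad = 49 bc 63 58 5c.
m1: inner = H(23 d6 09 32 36 66 38) = 9a 6e; tag = H(49 bc 63 58 5c 9a 6e) = 76ae ← matches
m2: inner = H(23 d6 09 32 36 6c b0) = 12 74; tag = H(49 bc 63 58 5c 12 74) = 7c26
m3: inner = H(23 d6 09 32 36 48 56) = b8 50; tag = H(49 bc 63 58 5c b8 50) = 58cc
m4: inner = H(23 d6 09 32 36 af fe) = 60 b7; tag = H(49 bc 63 58 5c 60 b7) = bf74

1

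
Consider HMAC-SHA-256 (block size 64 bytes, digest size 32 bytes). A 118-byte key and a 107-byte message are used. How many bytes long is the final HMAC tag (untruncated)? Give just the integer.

The tag is one SHA-256 digest: 32 bytes.

32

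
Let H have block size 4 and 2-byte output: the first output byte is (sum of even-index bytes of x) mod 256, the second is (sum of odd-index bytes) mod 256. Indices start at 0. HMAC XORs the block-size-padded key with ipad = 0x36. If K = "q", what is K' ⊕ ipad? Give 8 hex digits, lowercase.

Key "q" = 71 is 1 byte ≤ B = 4; zero-pad to 4 bytes: K' = 71 00 00 00.
XOR each byte with 0x36: 71⊕36=47, 00⊕36=36, 00⊕36=36, 00⊕36=36.

47363636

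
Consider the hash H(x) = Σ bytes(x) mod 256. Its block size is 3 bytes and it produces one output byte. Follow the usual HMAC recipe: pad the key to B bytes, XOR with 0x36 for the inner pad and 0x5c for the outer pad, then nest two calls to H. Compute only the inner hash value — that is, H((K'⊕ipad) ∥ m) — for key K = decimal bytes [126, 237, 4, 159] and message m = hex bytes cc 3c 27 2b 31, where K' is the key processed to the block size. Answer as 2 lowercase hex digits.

Key decimal bytes [126, 237, 4, 159] = 7e ed 04 9f is 4 bytes > B = 3, so hash it first: H(key) = 0e, then zero-pad to 3 bytes: K' = 0e 00 00.
K' ⊕ ipad = 38 36 36.
Inner input = 38 36 36 ∥ cc 3c 27 2b 31.
Inner hash: sum = 56+54+54+204+60+39+43+49 = 559; mod 256 = 47 → 2f.

2f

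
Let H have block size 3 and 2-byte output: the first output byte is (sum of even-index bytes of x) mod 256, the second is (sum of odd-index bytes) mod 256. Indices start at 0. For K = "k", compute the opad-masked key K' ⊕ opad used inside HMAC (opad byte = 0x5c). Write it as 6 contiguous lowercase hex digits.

Key "k" = 6b is 1 byte ≤ B = 3; zero-pad to 3 bytes: K' = 6b 00 00.
XOR each byte with 0x5c: 6b⊕5c=37, 00⊕5c=5c, 00⊕5c=5c.

375c5c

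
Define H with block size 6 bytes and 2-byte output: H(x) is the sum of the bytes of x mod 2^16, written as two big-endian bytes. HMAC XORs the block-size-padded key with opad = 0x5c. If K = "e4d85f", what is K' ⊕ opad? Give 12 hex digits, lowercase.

Key "e4d85f" = 65 34 64 38 35 66 is exactly B = 6 bytes: K' = 65 34 64 38 35 66.
XOR each byte with 0x5c: 65⊕5c=39, 34⊕5c=68, 64⊕5c=38, 38⊕5c=64, 35⊕5c=69, 66⊕5c=3a.

39683864693a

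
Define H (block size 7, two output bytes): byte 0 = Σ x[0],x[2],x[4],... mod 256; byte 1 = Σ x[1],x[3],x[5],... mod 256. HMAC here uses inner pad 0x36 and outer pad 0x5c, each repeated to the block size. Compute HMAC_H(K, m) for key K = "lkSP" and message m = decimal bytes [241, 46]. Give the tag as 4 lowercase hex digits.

Key "lkSP" = 6c 6b 53 50 is 4 bytes ≤ B = 7; zero-pad to 7 bytes: K' = 6c 6b 53 50 00 00 00.
K' ⊕ ipad = 5a 5d 65 66 36 36 36.  K' ⊕ opad = 30 37 0f 0c 5c 5c 5c.
Inner input = (K'⊕ipad) ∥ m = 5a 5d 65 66 36 36 36 ∥ f1 2e.
Inner hash: even-index sum = 345 mod 256 = 89; odd-index sum = 490 mod 256 = 234 → 59 ea.
Outer input = (K'⊕opad) ∥ inner = 30 37 0f 0c 5c 5c 5c ∥ 59 ea.
Outer hash (tag): even-index sum = 481 mod 256 = 225; odd-index sum = 248 mod 256 = 248 → e1 f8.

e1f8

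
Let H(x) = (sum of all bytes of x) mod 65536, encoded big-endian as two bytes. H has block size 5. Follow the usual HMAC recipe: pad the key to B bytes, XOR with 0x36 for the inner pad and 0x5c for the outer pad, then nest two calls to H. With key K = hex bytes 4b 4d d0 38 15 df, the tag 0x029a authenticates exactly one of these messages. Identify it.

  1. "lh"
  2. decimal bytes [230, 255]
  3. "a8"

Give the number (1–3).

2

Key hex bytes 4b 4d d0 38 15 df is 6 bytes > B = 5, so hash it first: H(key) = 02 94, then zero-pad to 5 bytes: K' = 02 94 00 00 00.
K' ⊕ ipad = 34 a2 36 36 36; K' ⊕ opad = 5e c8 5c 5c 5c.
m1: inner = H(34 a2 36 36 36 6c 68) = 02 4c; tag = H(5e c8 5c 5c 5c 02 4c) = 0288
m2: inner = H(34 a2 36 36 36 e6 ff) = 03 5d; tag = H(5e c8 5c 5c 5c 03 5d) = 029a ← matches
m3: inner = H(34 a2 36 36 36 61 38) = 02 11; tag = H(5e c8 5c 5c 5c 02 11) = 024d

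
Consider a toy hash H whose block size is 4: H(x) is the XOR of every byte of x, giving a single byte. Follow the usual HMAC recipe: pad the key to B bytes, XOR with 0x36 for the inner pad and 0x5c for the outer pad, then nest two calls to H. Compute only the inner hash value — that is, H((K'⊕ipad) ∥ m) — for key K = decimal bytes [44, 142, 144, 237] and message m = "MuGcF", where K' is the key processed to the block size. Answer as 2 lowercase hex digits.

Key decimal bytes [44, 142, 144, 237] = 2c 8e 90 ed is exactly B = 4 bytes: K' = 2c 8e 90 ed.
K' ⊕ ipad = 1a b8 a6 db.
Inner input = 1a b8 a6 db ∥ 4d 75 47 63 46.
Inner hash: XOR 1a⊕b8⊕a6⊕db⊕4d⊕75⊕47⊕63⊕46 = 85.

85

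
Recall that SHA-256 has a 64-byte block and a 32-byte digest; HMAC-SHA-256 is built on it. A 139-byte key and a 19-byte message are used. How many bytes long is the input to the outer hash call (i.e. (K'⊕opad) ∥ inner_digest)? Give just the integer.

Key is 139 > 64 bytes, so it is hashed to 32 bytes then zero-padded to 64: |K'| = 64.
Outer input = (K'⊕opad) ∥ H(inner) → 64 + 32 = 96 bytes.

96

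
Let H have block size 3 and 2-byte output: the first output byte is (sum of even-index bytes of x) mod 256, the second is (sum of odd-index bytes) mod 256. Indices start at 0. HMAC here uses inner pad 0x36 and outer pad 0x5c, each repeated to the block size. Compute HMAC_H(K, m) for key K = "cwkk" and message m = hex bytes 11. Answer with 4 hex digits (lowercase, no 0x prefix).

d3ec

Key "cwkk" = 63 77 6b 6b is 4 bytes > B = 3, so hash it first: H(key) = ce e2, then zero-pad to 3 bytes: K' = ce e2 00.
K' ⊕ ipad = f8 d4 36.  K' ⊕ opad = 92 be 5c.
Inner input = (K'⊕ipad) ∥ m = f8 d4 36 ∥ 11.
Inner hash: even-index sum = 302 mod 256 = 46; odd-index sum = 229 mod 256 = 229 → 2e e5.
Outer input = (K'⊕opad) ∥ inner = 92 be 5c ∥ 2e e5.
Outer hash (tag): even-index sum = 467 mod 256 = 211; odd-index sum = 236 mod 256 = 236 → d3 ec.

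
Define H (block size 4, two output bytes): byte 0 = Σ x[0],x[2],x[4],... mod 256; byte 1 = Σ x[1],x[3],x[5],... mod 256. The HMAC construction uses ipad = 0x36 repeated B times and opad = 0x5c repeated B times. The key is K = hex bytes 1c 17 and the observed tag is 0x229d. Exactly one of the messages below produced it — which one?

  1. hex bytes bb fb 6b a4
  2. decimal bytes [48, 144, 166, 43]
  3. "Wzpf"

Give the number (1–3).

Key hex bytes 1c 17 is 2 bytes ≤ B = 4; zero-pad to 4 bytes: K' = 1c 17 00 00.
K' ⊕ ipad = 2a 21 36 36; K' ⊕ opad = 40 4b 5c 5c.
m1: inner = H(2a 21 36 36 bb fb 6b a4) = 86 f6; tag = H(40 4b 5c 5c 86 f6) = 229d ← matches
m2: inner = H(2a 21 36 36 30 90 a6 2b) = 36 12; tag = H(40 4b 5c 5c 36 12) = d2b9
m3: inner = H(2a 21 36 36 57 7a 70 66) = 27 37; tag = H(40 4b 5c 5c 27 37) = c3de

1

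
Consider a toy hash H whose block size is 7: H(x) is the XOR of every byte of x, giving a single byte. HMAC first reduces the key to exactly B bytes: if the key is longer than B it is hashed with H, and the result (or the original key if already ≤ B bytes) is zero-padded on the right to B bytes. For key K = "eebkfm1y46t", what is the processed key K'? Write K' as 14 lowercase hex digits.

|K| = 11 > B = 7, so first hash the key.
H(K): XOR 65⊕65⊕62⊕6b⊕66⊕6d⊕31⊕79⊕34⊕36⊕74 = 3c.
Zero-pad H(K) = 3c to 7 bytes: K' = 3c 00 00 00 00 00 00.

3c000000000000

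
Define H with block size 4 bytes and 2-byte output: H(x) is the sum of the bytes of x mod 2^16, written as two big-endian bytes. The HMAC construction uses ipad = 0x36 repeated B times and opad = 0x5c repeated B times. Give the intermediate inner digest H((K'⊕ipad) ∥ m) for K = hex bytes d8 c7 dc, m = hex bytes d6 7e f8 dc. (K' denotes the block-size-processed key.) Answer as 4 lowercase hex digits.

Key hex bytes d8 c7 dc is 3 bytes ≤ B = 4; zero-pad to 4 bytes: K' = d8 c7 dc 00.
K' ⊕ ipad = ee f1 ea 36.
Inner input = ee f1 ea 36 ∥ d6 7e f8 dc.
Inner hash: sum = 238+241+234+54+214+126+248+220 = 1575 → 06 27.

0627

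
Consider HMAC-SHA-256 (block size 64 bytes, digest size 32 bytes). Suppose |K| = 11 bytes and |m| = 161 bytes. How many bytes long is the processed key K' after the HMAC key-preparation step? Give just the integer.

Key is 11 ≤ 64 bytes, zero-padded: |K'| = 64.

64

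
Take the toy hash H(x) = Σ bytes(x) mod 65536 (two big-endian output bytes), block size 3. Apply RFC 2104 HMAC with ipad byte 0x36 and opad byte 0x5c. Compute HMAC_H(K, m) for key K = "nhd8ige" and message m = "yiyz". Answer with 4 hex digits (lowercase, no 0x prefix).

0287

Key "nhd8ige" = 6e 68 64 38 69 67 65 is 7 bytes > B = 3, so hash it first: H(key) = 02 a7, then zero-pad to 3 bytes: K' = 02 a7 00.
K' ⊕ ipad = 34 91 36.  K' ⊕ opad = 5e fb 5c.
Inner input = (K'⊕ipad) ∥ m = 34 91 36 ∥ 79 69 79 7a.
Inner hash: sum = 52+145+54+121+105+121+122 = 720 → 02 d0.
Outer input = (K'⊕opad) ∥ inner = 5e fb 5c ∥ 02 d0.
Outer hash (tag): sum = 94+251+92+2+208 = 647 → 02 87.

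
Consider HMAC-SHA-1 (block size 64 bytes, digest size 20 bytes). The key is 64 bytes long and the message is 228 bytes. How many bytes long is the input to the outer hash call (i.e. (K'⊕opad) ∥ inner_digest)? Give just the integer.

Key is 64 ≤ 64 bytes, zero-padded: |K'| = 64.
Outer input = (K'⊕opad) ∥ H(inner) → 64 + 20 = 84 bytes.

84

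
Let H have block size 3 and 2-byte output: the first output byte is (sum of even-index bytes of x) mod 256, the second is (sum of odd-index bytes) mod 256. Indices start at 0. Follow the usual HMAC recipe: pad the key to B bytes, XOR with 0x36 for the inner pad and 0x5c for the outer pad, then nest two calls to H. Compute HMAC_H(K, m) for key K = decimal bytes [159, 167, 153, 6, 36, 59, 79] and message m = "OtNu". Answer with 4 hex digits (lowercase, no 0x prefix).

ce70

Key decimal bytes [159, 167, 153, 6, 36, 59, 79] = 9f a7 99 06 24 3b 4f is 7 bytes > B = 3, so hash it first: H(key) = ab e8, then zero-pad to 3 bytes: K' = ab e8 00.
K' ⊕ ipad = 9d de 36.  K' ⊕ opad = f7 b4 5c.
Inner input = (K'⊕ipad) ∥ m = 9d de 36 ∥ 4f 74 4e 75.
Inner hash: even-index sum = 444 mod 256 = 188; odd-index sum = 379 mod 256 = 123 → bc 7b.
Outer input = (K'⊕opad) ∥ inner = f7 b4 5c ∥ bc 7b.
Outer hash (tag): even-index sum = 462 mod 256 = 206; odd-index sum = 368 mod 256 = 112 → ce 70.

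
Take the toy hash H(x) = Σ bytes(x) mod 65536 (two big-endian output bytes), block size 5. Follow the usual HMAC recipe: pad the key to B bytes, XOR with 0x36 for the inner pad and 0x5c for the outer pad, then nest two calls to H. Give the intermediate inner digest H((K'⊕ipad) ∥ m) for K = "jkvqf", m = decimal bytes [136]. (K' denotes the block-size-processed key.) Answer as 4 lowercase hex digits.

Key "jkvqf" = 6a 6b 76 71 66 is exactly B = 5 bytes: K' = 6a 6b 76 71 66.
K' ⊕ ipad = 5c 5d 40 47 50.
Inner input = 5c 5d 40 47 50 ∥ 88.
Inner hash: sum = 92+93+64+71+80+136 = 536 → 02 18.

0218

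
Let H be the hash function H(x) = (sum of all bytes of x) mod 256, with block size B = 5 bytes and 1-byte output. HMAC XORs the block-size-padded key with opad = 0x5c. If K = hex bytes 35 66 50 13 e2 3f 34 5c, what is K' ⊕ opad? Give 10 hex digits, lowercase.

Key hex bytes 35 66 50 13 e2 3f 34 5c is 8 bytes > B = 5, so hash it first: H(key) = af, then zero-pad to 5 bytes: K' = af 00 00 00 00.
XOR each byte with 0x5c: af⊕5c=f3, 00⊕5c=5c, 00⊕5c=5c, 00⊕5c=5c, 00⊕5c=5c.

f35c5c5c5c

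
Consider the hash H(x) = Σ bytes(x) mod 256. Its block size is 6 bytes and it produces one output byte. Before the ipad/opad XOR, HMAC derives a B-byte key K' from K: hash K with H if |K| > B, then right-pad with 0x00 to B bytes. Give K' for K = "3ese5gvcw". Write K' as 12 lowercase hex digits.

|K| = 9 > B = 6, so first hash the key.
H(K): sum = 51+101+115+101+53+103+118+99+119 = 860; mod 256 = 92 → 5c.
Zero-pad H(K) = 5c to 6 bytes: K' = 5c 00 00 00 00 00.

5c0000000000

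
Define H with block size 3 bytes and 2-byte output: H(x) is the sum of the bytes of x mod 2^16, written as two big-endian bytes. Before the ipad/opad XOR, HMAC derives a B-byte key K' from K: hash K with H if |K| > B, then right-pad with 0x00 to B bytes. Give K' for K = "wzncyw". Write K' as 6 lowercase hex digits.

|K| = 6 > B = 3, so first hash the key.
H(K): sum = 119+122+110+99+121+119 = 690 → 02 b2.
Zero-pad H(K) = 02 b2 to 3 bytes: K' = 02 b2 00.

02b200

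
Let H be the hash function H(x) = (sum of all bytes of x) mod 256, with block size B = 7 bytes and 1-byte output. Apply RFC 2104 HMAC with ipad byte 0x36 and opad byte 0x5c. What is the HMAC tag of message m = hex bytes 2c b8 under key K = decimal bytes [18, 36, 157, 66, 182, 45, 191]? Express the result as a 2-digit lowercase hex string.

Key decimal bytes [18, 36, 157, 66, 182, 45, 191] = 12 24 9d 42 b6 2d bf is exactly B = 7 bytes: K' = 12 24 9d 42 b6 2d bf.
K' ⊕ ipad = 24 12 ab 74 80 1b 89.  K' ⊕ opad = 4e 78 c1 1e ea 71 e3.
Inner input = (K'⊕ipad) ∥ m = 24 12 ab 74 80 1b 89 ∥ 2c b8.
Inner hash: sum = 36+18+171+116+128+27+137+44+184 = 861; mod 256 = 93 → 5d.
Outer input = (K'⊕opad) ∥ inner = 4e 78 c1 1e ea 71 e3 ∥ 5d.
Outer hash (tag): sum = 78+120+193+30+234+113+227+93 = 1088; mod 256 = 64 → 40.

40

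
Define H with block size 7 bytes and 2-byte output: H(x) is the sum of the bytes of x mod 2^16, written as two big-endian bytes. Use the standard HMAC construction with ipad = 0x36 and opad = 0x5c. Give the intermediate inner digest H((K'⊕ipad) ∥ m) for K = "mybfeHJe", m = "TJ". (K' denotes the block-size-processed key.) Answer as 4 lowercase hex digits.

Key "mybfeHJe" = 6d 79 62 66 65 48 4a 65 is 8 bytes > B = 7, so hash it first: H(key) = 03 0a, then zero-pad to 7 bytes: K' = 03 0a 00 00 00 00 00.
K' ⊕ ipad = 35 3c 36 36 36 36 36.
Inner input = 35 3c 36 36 36 36 36 ∥ 54 4a.
Inner hash: sum = 53+60+54+54+54+54+54+84+74 = 541 → 02 1d.

021d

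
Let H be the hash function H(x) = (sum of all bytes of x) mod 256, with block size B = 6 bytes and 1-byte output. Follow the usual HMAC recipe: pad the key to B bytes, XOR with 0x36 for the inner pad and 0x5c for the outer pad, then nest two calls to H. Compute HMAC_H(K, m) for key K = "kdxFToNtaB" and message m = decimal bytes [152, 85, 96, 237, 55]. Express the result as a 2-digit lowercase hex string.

b7

Key "kdxFToNtaB" = 6b 64 78 46 54 6f 4e 74 61 42 is 10 bytes > B = 6, so hash it first: H(key) = b5, then zero-pad to 6 bytes: K' = b5 00 00 00 00 00.
K' ⊕ ipad = 83 36 36 36 36 36.  K' ⊕ opad = e9 5c 5c 5c 5c 5c.
Inner input = (K'⊕ipad) ∥ m = 83 36 36 36 36 36 ∥ 98 55 60 ed 37.
Inner hash: sum = 131+54+54+54+54+54+152+85+96+237+55 = 1026; mod 256 = 2 → 02.
Outer input = (K'⊕opad) ∥ inner = e9 5c 5c 5c 5c 5c ∥ 02.
Outer hash (tag): sum = 233+92+92+92+92+92+2 = 695; mod 256 = 183 → b7.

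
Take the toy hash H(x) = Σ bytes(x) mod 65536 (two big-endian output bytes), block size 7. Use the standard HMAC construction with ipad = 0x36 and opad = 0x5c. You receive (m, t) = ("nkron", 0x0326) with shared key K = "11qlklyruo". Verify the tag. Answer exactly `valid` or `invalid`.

Key "11qlklyruo" = 31 31 71 6c 6b 6c 79 72 75 6f is 10 bytes > B = 7, so hash it first: H(key) = 03 e5, then zero-pad to 7 bytes: K' = 03 e5 00 00 00 00 00.
K' ⊕ ipad = 35 d3 36 36 36 36 36; K' ⊕ opad = 5f b9 5c 5c 5c 5c 5c.
Inner hash: sum = 53+211+54+54+54+54+54+110+107+114+111+110 = 1086 → 04 3e.
Outer hash (recomputed tag): sum = 95+185+92+92+92+92+92+4+62 = 806 → 03 26.
Recomputed tag = 0326; claimed = 0326 → match.

valid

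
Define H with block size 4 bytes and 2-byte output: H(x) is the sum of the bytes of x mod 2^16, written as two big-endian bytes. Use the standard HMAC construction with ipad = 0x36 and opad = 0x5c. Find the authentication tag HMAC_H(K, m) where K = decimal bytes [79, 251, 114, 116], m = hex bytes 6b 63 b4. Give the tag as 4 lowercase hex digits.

Key decimal bytes [79, 251, 114, 116] = 4f fb 72 74 is exactly B = 4 bytes: K' = 4f fb 72 74.
K' ⊕ ipad = 79 cd 44 42.  K' ⊕ opad = 13 a7 2e 28.
Inner input = (K'⊕ipad) ∥ m = 79 cd 44 42 ∥ 6b 63 b4.
Inner hash: sum = 121+205+68+66+107+99+180 = 846 → 03 4e.
Outer input = (K'⊕opad) ∥ inner = 13 a7 2e 28 ∥ 03 4e.
Outer hash (tag): sum = 19+167+46+40+3+78 = 353 → 01 61.

0161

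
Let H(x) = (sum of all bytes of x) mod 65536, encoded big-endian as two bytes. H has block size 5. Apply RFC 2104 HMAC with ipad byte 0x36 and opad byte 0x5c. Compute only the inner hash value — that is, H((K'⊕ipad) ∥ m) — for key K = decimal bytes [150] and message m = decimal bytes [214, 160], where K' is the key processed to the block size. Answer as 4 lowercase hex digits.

02ee

Key decimal bytes [150] = 96 is 1 byte ≤ B = 5; zero-pad to 5 bytes: K' = 96 00 00 00 00.
K' ⊕ ipad = a0 36 36 36 36.
Inner input = a0 36 36 36 36 ∥ d6 a0.
Inner hash: sum = 160+54+54+54+54+214+160 = 750 → 02 ee.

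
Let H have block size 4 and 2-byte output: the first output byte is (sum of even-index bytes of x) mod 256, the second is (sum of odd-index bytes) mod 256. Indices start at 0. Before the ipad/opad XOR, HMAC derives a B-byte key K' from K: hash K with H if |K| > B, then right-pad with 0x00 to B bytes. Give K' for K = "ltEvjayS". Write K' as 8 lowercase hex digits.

|K| = 8 > B = 4, so first hash the key.
H(K): even-index sum = 404 mod 256 = 148; odd-index sum = 414 mod 256 = 158 → 94 9e.
Zero-pad H(K) = 94 9e to 4 bytes: K' = 94 9e 00 00.

949e0000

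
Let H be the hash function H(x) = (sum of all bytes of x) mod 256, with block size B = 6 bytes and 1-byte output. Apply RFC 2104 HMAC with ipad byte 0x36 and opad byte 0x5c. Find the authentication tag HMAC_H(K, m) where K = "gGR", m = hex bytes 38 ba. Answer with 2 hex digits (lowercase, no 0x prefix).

32

Key "gGR" = 67 47 52 is 3 bytes ≤ B = 6; zero-pad to 6 bytes: K' = 67 47 52 00 00 00.
K' ⊕ ipad = 51 71 64 36 36 36.  K' ⊕ opad = 3b 1b 0e 5c 5c 5c.
Inner input = (K'⊕ipad) ∥ m = 51 71 64 36 36 36 ∥ 38 ba.
Inner hash: sum = 81+113+100+54+54+54+56+186 = 698; mod 256 = 186 → ba.
Outer input = (K'⊕opad) ∥ inner = 3b 1b 0e 5c 5c 5c ∥ ba.
Outer hash (tag): sum = 59+27+14+92+92+92+186 = 562; mod 256 = 50 → 32.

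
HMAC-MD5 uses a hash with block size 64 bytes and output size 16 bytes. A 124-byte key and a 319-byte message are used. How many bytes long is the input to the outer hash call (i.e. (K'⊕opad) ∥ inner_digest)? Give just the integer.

Key is 124 > 64 bytes, so it is hashed to 16 bytes then zero-padded to 64: |K'| = 64.
Outer input = (K'⊕opad) ∥ H(inner) → 64 + 16 = 80 bytes.

80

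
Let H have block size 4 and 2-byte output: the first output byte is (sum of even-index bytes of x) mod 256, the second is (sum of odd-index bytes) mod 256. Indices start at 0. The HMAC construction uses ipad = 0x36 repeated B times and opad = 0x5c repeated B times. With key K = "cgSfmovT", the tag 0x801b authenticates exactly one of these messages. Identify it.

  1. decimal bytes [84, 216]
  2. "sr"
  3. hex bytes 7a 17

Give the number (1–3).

3

Key "cgSfmovT" = 63 67 53 66 6d 6f 76 54 is 8 bytes > B = 4, so hash it first: H(key) = 99 90, then zero-pad to 4 bytes: K' = 99 90 00 00.
K' ⊕ ipad = af a6 36 36; K' ⊕ opad = c5 cc 5c 5c.
m1: inner = H(af a6 36 36 54 d8) = 39 b4; tag = H(c5 cc 5c 5c 39 b4) = 5adc
m2: inner = H(af a6 36 36 73 72) = 58 4e; tag = H(c5 cc 5c 5c 58 4e) = 7976
m3: inner = H(af a6 36 36 7a 17) = 5f f3; tag = H(c5 cc 5c 5c 5f f3) = 801b ← matches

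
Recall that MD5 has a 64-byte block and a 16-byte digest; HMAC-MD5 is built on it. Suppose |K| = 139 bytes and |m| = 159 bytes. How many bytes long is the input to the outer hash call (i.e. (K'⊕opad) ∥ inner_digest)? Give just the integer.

Key is 139 > 64 bytes, so it is hashed to 16 bytes then zero-padded to 64: |K'| = 64.
Outer input = (K'⊕opad) ∥ H(inner) → 64 + 16 = 80 bytes.

80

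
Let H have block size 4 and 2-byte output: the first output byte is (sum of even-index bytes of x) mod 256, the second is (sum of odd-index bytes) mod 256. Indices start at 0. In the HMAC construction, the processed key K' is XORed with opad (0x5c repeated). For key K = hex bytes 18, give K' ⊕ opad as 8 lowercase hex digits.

Key hex bytes 18 is 1 byte ≤ B = 4; zero-pad to 4 bytes: K' = 18 00 00 00.
XOR each byte with 0x5c: 18⊕5c=44, 00⊕5c=5c, 00⊕5c=5c, 00⊕5c=5c.

445c5c5c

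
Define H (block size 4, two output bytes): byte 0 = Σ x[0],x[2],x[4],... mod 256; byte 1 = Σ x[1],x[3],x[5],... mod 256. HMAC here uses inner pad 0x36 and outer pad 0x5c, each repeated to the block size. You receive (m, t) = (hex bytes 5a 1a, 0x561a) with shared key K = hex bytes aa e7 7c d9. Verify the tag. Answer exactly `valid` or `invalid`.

valid

Key hex bytes aa e7 7c d9 is exactly B = 4 bytes: K' = aa e7 7c d9.
K' ⊕ ipad = 9c d1 4a ef; K' ⊕ opad = f6 bb 20 85.
Inner hash: even-index sum = 320 mod 256 = 64; odd-index sum = 474 mod 256 = 218 → 40 da.
Outer hash (recomputed tag): even-index sum = 342 mod 256 = 86; odd-index sum = 538 mod 256 = 26 → 56 1a.
Recomputed tag = 561a; claimed = 561a → match.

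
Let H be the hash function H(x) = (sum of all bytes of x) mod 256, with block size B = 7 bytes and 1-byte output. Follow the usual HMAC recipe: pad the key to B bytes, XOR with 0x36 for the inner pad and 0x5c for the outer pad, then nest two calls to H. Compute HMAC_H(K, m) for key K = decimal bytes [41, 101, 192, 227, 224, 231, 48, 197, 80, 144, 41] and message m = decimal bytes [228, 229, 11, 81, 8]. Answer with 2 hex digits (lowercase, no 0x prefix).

03

Key decimal bytes [41, 101, 192, 227, 224, 231, 48, 197, 80, 144, 41] = 29 65 c0 e3 e0 e7 30 c5 50 90 29 is 11 bytes > B = 7, so hash it first: H(key) = f6, then zero-pad to 7 bytes: K' = f6 00 00 00 00 00 00.
K' ⊕ ipad = c0 36 36 36 36 36 36.  K' ⊕ opad = aa 5c 5c 5c 5c 5c 5c.
Inner input = (K'⊕ipad) ∥ m = c0 36 36 36 36 36 36 ∥ e4 e5 0b 51 08.
Inner hash: sum = 192+54+54+54+54+54+54+228+229+11+81+8 = 1073; mod 256 = 49 → 31.
Outer input = (K'⊕opad) ∥ inner = aa 5c 5c 5c 5c 5c 5c ∥ 31.
Outer hash (tag): sum = 170+92+92+92+92+92+92+49 = 771; mod 256 = 3 → 03.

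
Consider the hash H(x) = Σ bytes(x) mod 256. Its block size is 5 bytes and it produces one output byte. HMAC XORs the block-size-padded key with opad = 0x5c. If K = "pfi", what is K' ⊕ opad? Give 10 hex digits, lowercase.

2c3a355c5c

Key "pfi" = 70 66 69 is 3 bytes ≤ B = 5; zero-pad to 5 bytes: K' = 70 66 69 00 00.
XOR each byte with 0x5c: 70⊕5c=2c, 66⊕5c=3a, 69⊕5c=35, 00⊕5c=5c, 00⊕5c=5c.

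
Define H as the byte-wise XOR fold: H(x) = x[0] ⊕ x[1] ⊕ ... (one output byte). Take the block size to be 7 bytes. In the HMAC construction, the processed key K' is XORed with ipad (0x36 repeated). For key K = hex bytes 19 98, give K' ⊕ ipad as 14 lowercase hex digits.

2fae3636363636

Key hex bytes 19 98 is 2 bytes ≤ B = 7; zero-pad to 7 bytes: K' = 19 98 00 00 00 00 00.
XOR each byte with 0x36: 19⊕36=2f, 98⊕36=ae, 00⊕36=36, 00⊕36=36, 00⊕36=36, 00⊕36=36, 00⊕36=36.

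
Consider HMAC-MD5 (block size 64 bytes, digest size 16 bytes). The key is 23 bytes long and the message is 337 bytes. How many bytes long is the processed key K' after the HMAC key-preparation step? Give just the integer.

64

Key is 23 ≤ 64 bytes, zero-padded: |K'| = 64.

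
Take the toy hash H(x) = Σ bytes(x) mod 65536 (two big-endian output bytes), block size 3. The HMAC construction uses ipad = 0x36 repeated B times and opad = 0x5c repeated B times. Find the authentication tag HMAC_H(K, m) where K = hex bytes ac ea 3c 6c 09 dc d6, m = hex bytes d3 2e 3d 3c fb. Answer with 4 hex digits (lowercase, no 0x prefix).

Key hex bytes ac ea 3c 6c 09 dc d6 is 7 bytes > B = 3, so hash it first: H(key) = 03 f9, then zero-pad to 3 bytes: K' = 03 f9 00.
K' ⊕ ipad = 35 cf 36.  K' ⊕ opad = 5f a5 5c.
Inner input = (K'⊕ipad) ∥ m = 35 cf 36 ∥ d3 2e 3d 3c fb.
Inner hash: sum = 53+207+54+211+46+61+60+251 = 943 → 03 af.
Outer input = (K'⊕opad) ∥ inner = 5f a5 5c ∥ 03 af.
Outer hash (tag): sum = 95+165+92+3+175 = 530 → 02 12.

0212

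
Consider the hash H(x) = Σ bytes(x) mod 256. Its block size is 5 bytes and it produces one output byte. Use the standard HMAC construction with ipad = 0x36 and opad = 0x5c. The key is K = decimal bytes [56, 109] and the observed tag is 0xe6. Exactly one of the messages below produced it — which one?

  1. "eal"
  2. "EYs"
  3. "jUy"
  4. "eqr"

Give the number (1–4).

1

Key decimal bytes [56, 109] = 38 6d is 2 bytes ≤ B = 5; zero-pad to 5 bytes: K' = 38 6d 00 00 00.
K' ⊕ ipad = 0e 5b 36 36 36; K' ⊕ opad = 64 31 5c 5c 5c.
m1: inner = H(0e 5b 36 36 36 65 61 6c) = 3d; tag = H(64 31 5c 5c 5c 3d) = e6 ← matches
m2: inner = H(0e 5b 36 36 36 45 59 73) = 1c; tag = H(64 31 5c 5c 5c 1c) = c5
m3: inner = H(0e 5b 36 36 36 6a 55 79) = 43; tag = H(64 31 5c 5c 5c 43) = ec
m4: inner = H(0e 5b 36 36 36 65 71 72) = 53; tag = H(64 31 5c 5c 5c 53) = fc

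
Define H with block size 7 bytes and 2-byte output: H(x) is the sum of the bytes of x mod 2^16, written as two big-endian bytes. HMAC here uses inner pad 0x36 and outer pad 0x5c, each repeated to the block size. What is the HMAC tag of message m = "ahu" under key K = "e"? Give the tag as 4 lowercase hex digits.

Key "e" = 65 is 1 byte ≤ B = 7; zero-pad to 7 bytes: K' = 65 00 00 00 00 00 00.
K' ⊕ ipad = 53 36 36 36 36 36 36.  K' ⊕ opad = 39 5c 5c 5c 5c 5c 5c.
Inner input = (K'⊕ipad) ∥ m = 53 36 36 36 36 36 36 ∥ 61 68 75.
Inner hash: sum = 83+54+54+54+54+54+54+97+104+117 = 725 → 02 d5.
Outer input = (K'⊕opad) ∥ inner = 39 5c 5c 5c 5c 5c 5c ∥ 02 d5.
Outer hash (tag): sum = 57+92+92+92+92+92+92+2+213 = 824 → 03 38.

0338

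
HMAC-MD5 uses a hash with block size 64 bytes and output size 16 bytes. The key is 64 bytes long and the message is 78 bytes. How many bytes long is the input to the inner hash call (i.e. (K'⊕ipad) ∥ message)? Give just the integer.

142

Key is 64 ≤ 64 bytes, zero-padded: |K'| = 64.
Inner input = (K'⊕ipad) ∥ m → 64 + 78 = 142 bytes.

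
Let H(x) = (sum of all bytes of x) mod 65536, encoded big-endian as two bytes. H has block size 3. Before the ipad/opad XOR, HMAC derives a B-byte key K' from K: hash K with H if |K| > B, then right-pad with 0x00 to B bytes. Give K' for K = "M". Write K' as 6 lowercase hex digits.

4d0000

Key "M" = 4d is 1 byte ≤ B = 3; zero-pad to 3 bytes: K' = 4d 00 00.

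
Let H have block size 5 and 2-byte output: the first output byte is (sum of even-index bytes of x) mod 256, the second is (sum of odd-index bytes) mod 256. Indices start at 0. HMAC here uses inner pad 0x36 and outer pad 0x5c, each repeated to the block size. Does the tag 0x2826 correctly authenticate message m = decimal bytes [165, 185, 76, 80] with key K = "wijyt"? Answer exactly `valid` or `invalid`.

Key "wijyt" = 77 69 6a 79 74 is exactly B = 5 bytes: K' = 77 69 6a 79 74.
K' ⊕ ipad = 41 5f 5c 4f 42; K' ⊕ opad = 2b 35 36 25 28.
Inner hash: even-index sum = 488 mod 256 = 232; odd-index sum = 415 mod 256 = 159 → e8 9f.
Outer hash (recomputed tag): even-index sum = 296 mod 256 = 40; odd-index sum = 322 mod 256 = 66 → 28 42.
Recomputed tag = 2842; claimed = 2826 → mismatch.

invalid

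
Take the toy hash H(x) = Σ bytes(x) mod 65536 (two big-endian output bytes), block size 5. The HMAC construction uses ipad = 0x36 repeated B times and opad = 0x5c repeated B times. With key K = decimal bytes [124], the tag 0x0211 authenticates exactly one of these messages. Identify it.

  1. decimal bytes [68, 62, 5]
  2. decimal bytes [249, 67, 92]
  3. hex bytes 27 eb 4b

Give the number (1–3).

Key decimal bytes [124] = 7c is 1 byte ≤ B = 5; zero-pad to 5 bytes: K' = 7c 00 00 00 00.
K' ⊕ ipad = 4a 36 36 36 36; K' ⊕ opad = 20 5c 5c 5c 5c.
m1: inner = H(4a 36 36 36 36 44 3e 05) = 01 a9; tag = H(20 5c 5c 5c 5c 01 a9) = 023a
m2: inner = H(4a 36 36 36 36 f9 43 5c) = 02 ba; tag = H(20 5c 5c 5c 5c 02 ba) = 024c
m3: inner = H(4a 36 36 36 36 27 eb 4b) = 02 7f; tag = H(20 5c 5c 5c 5c 02 7f) = 0211 ← matches

3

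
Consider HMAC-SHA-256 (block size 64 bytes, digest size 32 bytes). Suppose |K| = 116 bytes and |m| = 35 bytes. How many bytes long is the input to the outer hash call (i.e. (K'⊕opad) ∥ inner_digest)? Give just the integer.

Key is 116 > 64 bytes, so it is hashed to 32 bytes then zero-padded to 64: |K'| = 64.
Outer input = (K'⊕opad) ∥ H(inner) → 64 + 32 = 96 bytes.

96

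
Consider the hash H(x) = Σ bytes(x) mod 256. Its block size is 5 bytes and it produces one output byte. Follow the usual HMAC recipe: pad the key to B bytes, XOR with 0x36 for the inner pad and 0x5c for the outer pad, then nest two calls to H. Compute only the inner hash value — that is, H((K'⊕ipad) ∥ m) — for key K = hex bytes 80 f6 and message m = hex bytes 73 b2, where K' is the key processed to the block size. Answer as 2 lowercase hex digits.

Key hex bytes 80 f6 is 2 bytes ≤ B = 5; zero-pad to 5 bytes: K' = 80 f6 00 00 00.
K' ⊕ ipad = b6 c0 36 36 36.
Inner input = b6 c0 36 36 36 ∥ 73 b2.
Inner hash: sum = 182+192+54+54+54+115+178 = 829; mod 256 = 61 → 3d.

3d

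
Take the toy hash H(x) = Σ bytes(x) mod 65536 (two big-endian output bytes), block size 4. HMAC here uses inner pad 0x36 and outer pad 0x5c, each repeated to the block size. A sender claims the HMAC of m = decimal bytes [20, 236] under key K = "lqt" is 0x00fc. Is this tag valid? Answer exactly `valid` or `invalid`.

Key "lqt" = 6c 71 74 is 3 bytes ≤ B = 4; zero-pad to 4 bytes: K' = 6c 71 74 00.
K' ⊕ ipad = 5a 47 42 36; K' ⊕ opad = 30 2d 28 5c.
Inner hash: sum = 90+71+66+54+20+236 = 537 → 02 19.
Outer hash (recomputed tag): sum = 48+45+40+92+2+25 = 252 → 00 fc.
Recomputed tag = 00fc; claimed = 00fc → match.

valid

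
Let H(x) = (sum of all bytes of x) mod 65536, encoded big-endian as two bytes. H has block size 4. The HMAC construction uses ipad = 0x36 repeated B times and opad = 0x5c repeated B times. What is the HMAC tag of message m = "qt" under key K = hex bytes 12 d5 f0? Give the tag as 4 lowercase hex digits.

Key hex bytes 12 d5 f0 is 3 bytes ≤ B = 4; zero-pad to 4 bytes: K' = 12 d5 f0 00.
K' ⊕ ipad = 24 e3 c6 36.  K' ⊕ opad = 4e 89 ac 5c.
Inner input = (K'⊕ipad) ∥ m = 24 e3 c6 36 ∥ 71 74.
Inner hash: sum = 36+227+198+54+113+116 = 744 → 02 e8.
Outer input = (K'⊕opad) ∥ inner = 4e 89 ac 5c ∥ 02 e8.
Outer hash (tag): sum = 78+137+172+92+2+232 = 713 → 02 c9.

02c9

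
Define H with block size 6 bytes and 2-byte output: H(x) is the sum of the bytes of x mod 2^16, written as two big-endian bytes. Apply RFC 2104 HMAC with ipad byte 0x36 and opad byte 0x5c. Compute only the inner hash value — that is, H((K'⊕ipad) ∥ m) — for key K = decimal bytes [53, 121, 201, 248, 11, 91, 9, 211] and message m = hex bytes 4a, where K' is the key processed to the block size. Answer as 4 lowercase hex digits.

01de

Key decimal bytes [53, 121, 201, 248, 11, 91, 9, 211] = 35 79 c9 f8 0b 5b 09 d3 is 8 bytes > B = 6, so hash it first: H(key) = 03 b1, then zero-pad to 6 bytes: K' = 03 b1 00 00 00 00.
K' ⊕ ipad = 35 87 36 36 36 36.
Inner input = 35 87 36 36 36 36 ∥ 4a.
Inner hash: sum = 53+135+54+54+54+54+74 = 478 → 01 de.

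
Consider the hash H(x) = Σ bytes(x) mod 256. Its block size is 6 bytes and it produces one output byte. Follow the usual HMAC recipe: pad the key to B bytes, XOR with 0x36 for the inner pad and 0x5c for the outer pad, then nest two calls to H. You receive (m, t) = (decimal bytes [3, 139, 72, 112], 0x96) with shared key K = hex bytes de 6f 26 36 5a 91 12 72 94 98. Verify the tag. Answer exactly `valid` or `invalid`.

invalid

Key hex bytes de 6f 26 36 5a 91 12 72 94 98 is 10 bytes > B = 6, so hash it first: H(key) = 44, then zero-pad to 6 bytes: K' = 44 00 00 00 00 00.
K' ⊕ ipad = 72 36 36 36 36 36; K' ⊕ opad = 18 5c 5c 5c 5c 5c.
Inner hash: sum = 114+54+54+54+54+54+3+139+72+112 = 710; mod 256 = 198 → c6.
Outer hash (recomputed tag): sum = 24+92+92+92+92+92+198 = 682; mod 256 = 170 → aa.
Recomputed tag = aa; claimed = 96 → mismatch.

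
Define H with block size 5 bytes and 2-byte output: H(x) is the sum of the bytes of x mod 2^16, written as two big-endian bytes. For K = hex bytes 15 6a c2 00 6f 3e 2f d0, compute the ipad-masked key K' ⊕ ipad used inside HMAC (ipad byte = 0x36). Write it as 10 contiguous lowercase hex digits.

Key hex bytes 15 6a c2 00 6f 3e 2f d0 is 8 bytes > B = 5, so hash it first: H(key) = 02 ed, then zero-pad to 5 bytes: K' = 02 ed 00 00 00.
XOR each byte with 0x36: 02⊕36=34, ed⊕36=db, 00⊕36=36, 00⊕36=36, 00⊕36=36.

34db363636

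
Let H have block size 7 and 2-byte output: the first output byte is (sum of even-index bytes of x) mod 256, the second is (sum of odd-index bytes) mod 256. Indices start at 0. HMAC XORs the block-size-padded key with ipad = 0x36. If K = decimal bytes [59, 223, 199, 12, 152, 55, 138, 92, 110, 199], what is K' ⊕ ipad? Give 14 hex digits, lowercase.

Key decimal bytes [59, 223, 199, 12, 152, 55, 138, 92, 110, 199] = 3b df c7 0c 98 37 8a 5c 6e c7 is 10 bytes > B = 7, so hash it first: H(key) = 92 45, then zero-pad to 7 bytes: K' = 92 45 00 00 00 00 00.
XOR each byte with 0x36: 92⊕36=a4, 45⊕36=73, 00⊕36=36, 00⊕36=36, 00⊕36=36, 00⊕36=36, 00⊕36=36.

a4733636363636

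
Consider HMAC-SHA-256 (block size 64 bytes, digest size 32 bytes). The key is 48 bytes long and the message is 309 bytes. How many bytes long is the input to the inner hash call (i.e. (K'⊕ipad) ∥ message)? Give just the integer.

373

Key is 48 ≤ 64 bytes, zero-padded: |K'| = 64.
Inner input = (K'⊕ipad) ∥ m → 64 + 309 = 373 bytes.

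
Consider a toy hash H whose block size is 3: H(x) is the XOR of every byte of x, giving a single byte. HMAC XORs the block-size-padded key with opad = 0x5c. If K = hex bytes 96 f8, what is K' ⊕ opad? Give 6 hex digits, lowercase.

caa45c

Key hex bytes 96 f8 is 2 bytes ≤ B = 3; zero-pad to 3 bytes: K' = 96 f8 00.
XOR each byte with 0x5c: 96⊕5c=ca, f8⊕5c=a4, 00⊕5c=5c.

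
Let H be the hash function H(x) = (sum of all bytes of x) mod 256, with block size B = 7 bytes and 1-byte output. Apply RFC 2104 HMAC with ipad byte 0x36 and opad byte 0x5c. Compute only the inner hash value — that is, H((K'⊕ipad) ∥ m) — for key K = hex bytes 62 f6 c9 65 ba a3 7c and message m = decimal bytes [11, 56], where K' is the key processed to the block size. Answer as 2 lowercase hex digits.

Key hex bytes 62 f6 c9 65 ba a3 7c is exactly B = 7 bytes: K' = 62 f6 c9 65 ba a3 7c.
K' ⊕ ipad = 54 c0 ff 53 8c 95 4a.
Inner input = 54 c0 ff 53 8c 95 4a ∥ 0b 38.
Inner hash: sum = 84+192+255+83+140+149+74+11+56 = 1044; mod 256 = 20 → 14.

14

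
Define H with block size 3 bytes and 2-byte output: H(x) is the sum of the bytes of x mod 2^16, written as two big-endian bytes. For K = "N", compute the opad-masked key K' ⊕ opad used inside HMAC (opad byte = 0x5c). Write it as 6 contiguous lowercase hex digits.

Key "N" = 4e is 1 byte ≤ B = 3; zero-pad to 3 bytes: K' = 4e 00 00.
XOR each byte with 0x5c: 4e⊕5c=12, 00⊕5c=5c, 00⊕5c=5c.

125c5c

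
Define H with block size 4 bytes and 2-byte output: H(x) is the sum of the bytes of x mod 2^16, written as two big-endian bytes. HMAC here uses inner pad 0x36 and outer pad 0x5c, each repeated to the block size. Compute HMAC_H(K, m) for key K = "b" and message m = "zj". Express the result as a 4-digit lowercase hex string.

Key "b" = 62 is 1 byte ≤ B = 4; zero-pad to 4 bytes: K' = 62 00 00 00.
K' ⊕ ipad = 54 36 36 36.  K' ⊕ opad = 3e 5c 5c 5c.
Inner input = (K'⊕ipad) ∥ m = 54 36 36 36 ∥ 7a 6a.
Inner hash: sum = 84+54+54+54+122+106 = 474 → 01 da.
Outer input = (K'⊕opad) ∥ inner = 3e 5c 5c 5c ∥ 01 da.
Outer hash (tag): sum = 62+92+92+92+1+218 = 557 → 02 2d.

022d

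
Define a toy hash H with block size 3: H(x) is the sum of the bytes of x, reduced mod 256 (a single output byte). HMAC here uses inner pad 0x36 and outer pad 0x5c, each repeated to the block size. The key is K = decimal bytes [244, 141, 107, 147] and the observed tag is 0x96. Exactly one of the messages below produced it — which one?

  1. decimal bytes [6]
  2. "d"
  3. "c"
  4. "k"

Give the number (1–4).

Key decimal bytes [244, 141, 107, 147] = f4 8d 6b 93 is 4 bytes > B = 3, so hash it first: H(key) = 7f, then zero-pad to 3 bytes: K' = 7f 00 00.
K' ⊕ ipad = 49 36 36; K' ⊕ opad = 23 5c 5c.
m1: inner = H(49 36 36 06) = bb; tag = H(23 5c 5c bb) = 96 ← matches
m2: inner = H(49 36 36 64) = 19; tag = H(23 5c 5c 19) = f4
m3: inner = H(49 36 36 63) = 18; tag = H(23 5c 5c 18) = f3
m4: inner = H(49 36 36 6b) = 20; tag = H(23 5c 5c 20) = fb

1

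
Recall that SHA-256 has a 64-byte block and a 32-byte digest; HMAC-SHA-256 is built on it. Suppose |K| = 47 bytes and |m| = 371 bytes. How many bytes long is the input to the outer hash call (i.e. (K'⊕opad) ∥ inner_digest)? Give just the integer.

Key is 47 ≤ 64 bytes, zero-padded: |K'| = 64.
Outer input = (K'⊕opad) ∥ H(inner) → 64 + 32 = 96 bytes.

96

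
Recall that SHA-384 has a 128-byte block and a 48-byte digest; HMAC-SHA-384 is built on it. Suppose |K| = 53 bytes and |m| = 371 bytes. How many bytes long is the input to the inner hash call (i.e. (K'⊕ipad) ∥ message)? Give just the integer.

Key is 53 ≤ 128 bytes, zero-padded: |K'| = 128.
Inner input = (K'⊕ipad) ∥ m → 128 + 371 = 499 bytes.

499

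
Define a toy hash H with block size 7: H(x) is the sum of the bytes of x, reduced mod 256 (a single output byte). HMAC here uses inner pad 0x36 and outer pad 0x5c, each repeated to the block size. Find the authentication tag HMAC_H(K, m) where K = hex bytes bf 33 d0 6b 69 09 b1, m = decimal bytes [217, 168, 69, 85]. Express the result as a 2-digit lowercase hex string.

Key hex bytes bf 33 d0 6b 69 09 b1 is exactly B = 7 bytes: K' = bf 33 d0 6b 69 09 b1.
K' ⊕ ipad = 89 05 e6 5d 5f 3f 87.  K' ⊕ opad = e3 6f 8c 37 35 55 ed.
Inner input = (K'⊕ipad) ∥ m = 89 05 e6 5d 5f 3f 87 ∥ d9 a8 45 55.
Inner hash: sum = 137+5+230+93+95+63+135+217+168+69+85 = 1297; mod 256 = 17 → 11.
Outer input = (K'⊕opad) ∥ inner = e3 6f 8c 37 35 55 ed ∥ 11.
Outer hash (tag): sum = 227+111+140+55+53+85+237+17 = 925; mod 256 = 157 → 9d.

9d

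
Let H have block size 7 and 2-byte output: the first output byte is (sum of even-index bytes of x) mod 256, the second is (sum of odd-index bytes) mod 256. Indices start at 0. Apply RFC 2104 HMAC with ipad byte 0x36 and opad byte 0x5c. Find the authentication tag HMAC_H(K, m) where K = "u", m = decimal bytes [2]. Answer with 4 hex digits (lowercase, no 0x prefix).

e1f9

Key "u" = 75 is 1 byte ≤ B = 7; zero-pad to 7 bytes: K' = 75 00 00 00 00 00 00.
K' ⊕ ipad = 43 36 36 36 36 36 36.  K' ⊕ opad = 29 5c 5c 5c 5c 5c 5c.
Inner input = (K'⊕ipad) ∥ m = 43 36 36 36 36 36 36 ∥ 02.
Inner hash: even-index sum = 229 mod 256 = 229; odd-index sum = 164 mod 256 = 164 → e5 a4.
Outer input = (K'⊕opad) ∥ inner = 29 5c 5c 5c 5c 5c 5c ∥ e5 a4.
Outer hash (tag): even-index sum = 481 mod 256 = 225; odd-index sum = 505 mod 256 = 249 → e1 f9.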